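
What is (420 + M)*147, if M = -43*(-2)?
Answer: 74382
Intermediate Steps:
M = 86
(420 + M)*147 = (420 + 86)*147 = 506*147 = 74382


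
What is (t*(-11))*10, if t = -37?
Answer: 4070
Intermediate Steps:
(t*(-11))*10 = -37*(-11)*10 = 407*10 = 4070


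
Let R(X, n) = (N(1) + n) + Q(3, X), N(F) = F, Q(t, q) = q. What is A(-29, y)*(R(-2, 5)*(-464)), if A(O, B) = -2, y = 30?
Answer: 3712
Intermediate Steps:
R(X, n) = 1 + X + n (R(X, n) = (1 + n) + X = 1 + X + n)
A(-29, y)*(R(-2, 5)*(-464)) = -2*(1 - 2 + 5)*(-464) = -8*(-464) = -2*(-1856) = 3712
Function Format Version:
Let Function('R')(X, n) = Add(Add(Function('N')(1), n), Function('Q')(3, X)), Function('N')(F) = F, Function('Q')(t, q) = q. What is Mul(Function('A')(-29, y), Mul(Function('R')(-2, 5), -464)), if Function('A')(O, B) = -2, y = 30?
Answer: 3712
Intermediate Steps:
Function('R')(X, n) = Add(1, X, n) (Function('R')(X, n) = Add(Add(1, n), X) = Add(1, X, n))
Mul(Function('A')(-29, y), Mul(Function('R')(-2, 5), -464)) = Mul(-2, Mul(Add(1, -2, 5), -464)) = Mul(-2, Mul(4, -464)) = Mul(-2, -1856) = 3712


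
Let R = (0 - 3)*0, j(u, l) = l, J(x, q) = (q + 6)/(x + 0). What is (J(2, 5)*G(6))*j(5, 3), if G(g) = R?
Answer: 0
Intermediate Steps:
J(x, q) = (6 + q)/x
R = 0 (R = -3*0 = 0)
G(g) = 0
(J(2, 5)*G(6))*j(5, 3) = (((6 + 5)/2)*0)*3 = (((1/2)*11)*0)*3 = ((11/2)*0)*3 = 0*3 = 0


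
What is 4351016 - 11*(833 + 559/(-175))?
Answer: 759830424/175 ≈ 4.3419e+6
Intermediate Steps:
4351016 - 11*(833 + 559/(-175)) = 4351016 - 11*(833 + 559*(-1/175)) = 4351016 - 11*(833 - 559/175) = 4351016 - 11*145216/175 = 4351016 - 1*1597376/175 = 4351016 - 1597376/175 = 759830424/175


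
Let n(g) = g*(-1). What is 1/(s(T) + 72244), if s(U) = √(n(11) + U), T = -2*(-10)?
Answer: 1/72247 ≈ 1.3841e-5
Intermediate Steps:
T = 20
n(g) = -g
s(U) = √(-11 + U) (s(U) = √(-1*11 + U) = √(-11 + U))
1/(s(T) + 72244) = 1/(√(-11 + 20) + 72244) = 1/(√9 + 72244) = 1/(3 + 72244) = 1/72247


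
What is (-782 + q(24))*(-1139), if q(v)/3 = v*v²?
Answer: -46345910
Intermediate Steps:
q(v) = 3*v³ (q(v) = 3*(v*v²) = 3*v³)
(-782 + q(24))*(-1139) = (-782 + 3*24³)*(-1139) = (-782 + 3*13824)*(-1139) = (-782 + 41472)*(-1139) = 40690*(-1139) = -46345910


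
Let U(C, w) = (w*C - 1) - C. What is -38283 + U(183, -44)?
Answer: -46519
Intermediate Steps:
U(C, w) = -1 - C + C*w (U(C, w) = (C*w - 1) - C = (-1 + C*w) - C = -1 - C + C*w)
-38283 + U(183, -44) = -38283 + (-1 - 1*183 + 183*(-44)) = -38283 + (-1 - 183 - 8052) = -38283 - 8236 = -46519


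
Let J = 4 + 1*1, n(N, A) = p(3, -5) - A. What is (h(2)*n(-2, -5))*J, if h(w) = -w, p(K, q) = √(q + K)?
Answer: -50 - 10*I*√2 ≈ -50.0 - 14.142*I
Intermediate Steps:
p(K, q) = √(K + q)
n(N, A) = -A + I*√2 (n(N, A) = √(3 - 5) - A = √(-2) - A = I*√2 - A = -A + I*√2)
J = 5 (J = 4 + 1 = 5)
(h(2)*n(-2, -5))*J = ((-1*2)*(-1*(-5) + I*√2))*5 = -2*(5 + I*√2)*5 = (-10 - 2*I*√2)*5 = -50 - 10*I*√2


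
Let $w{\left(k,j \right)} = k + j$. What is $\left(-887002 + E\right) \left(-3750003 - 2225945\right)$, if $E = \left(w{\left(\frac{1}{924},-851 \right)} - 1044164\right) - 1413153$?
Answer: $\frac{419801801258543}{21} \approx 1.9991 \cdot 10^{13}$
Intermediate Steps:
$w{\left(k,j \right)} = j + k$
$E = - \frac{2271347231}{924}$ ($E = \left(\left(-851 + \frac{1}{924}\right) - 1044164\right) - 1413153 = \left(- \frac{786323}{924} - 1044164\right) - 1413153 = - \frac{965593859}{924} - 1413153 = - \frac{2271347231}{924} \approx -2.4582 \cdot 10^{6}$)
$\left(-887002 + E\right) \left(-3750003 - 2225945\right) = \left(-887002 - \frac{2271347231}{924}\right) \left(-3750003 - 2225945\right) = \left(- \frac{3090937079}{924}\right) \left(-5975948\right) = \frac{419801801258543}{21}$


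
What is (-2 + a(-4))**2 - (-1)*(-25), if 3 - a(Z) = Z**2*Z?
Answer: 4200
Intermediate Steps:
a(Z) = 3 - Z**3 (a(Z) = 3 - Z**2*Z = 3 - Z**3)
(-2 + a(-4))**2 - (-1)*(-25) = (-2 + (3 - 1*(-4)**3))**2 - (-1)*(-25) = (-2 + (3 - 1*(-64)))**2 - 1*25 = (-2 + (3 + 64))**2 - 25 = (-2 + 67)**2 - 25 = 65**2 - 25 = 4225 - 25 = 4200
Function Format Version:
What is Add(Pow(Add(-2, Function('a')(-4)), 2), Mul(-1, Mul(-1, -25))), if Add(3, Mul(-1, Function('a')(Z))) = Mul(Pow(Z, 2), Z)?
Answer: 4200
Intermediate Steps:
Function('a')(Z) = Add(3, Mul(-1, Pow(Z, 3))) (Function('a')(Z) = Add(3, Mul(-1, Mul(Pow(Z, 2), Z))) = Add(3, Mul(-1, Pow(Z, 3))))
Add(Pow(Add(-2, Function('a')(-4)), 2), Mul(-1, Mul(-1, -25))) = Add(Pow(Add(-2, Add(3, Mul(-1, Pow(-4, 3)))), 2), Mul(-1, Mul(-1, -25))) = Add(Pow(Add(-2, Add(3, Mul(-1, -64))), 2), Mul(-1, 25)) = Add(Pow(Add(-2, Add(3, 64)), 2), -25) = Add(Pow(Add(-2, 67), 2), -25) = Add(Pow(65, 2), -25) = Add(4225, -25) = 4200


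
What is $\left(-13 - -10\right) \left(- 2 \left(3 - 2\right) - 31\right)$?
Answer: $99$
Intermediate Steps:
$\left(-13 - -10\right) \left(- 2 \left(3 - 2\right) - 31\right) = \left(-13 + 10\right) \left(\left(-2\right) 1 - 31\right) = - 3 \left(-2 - 31\right) = \left(-3\right) \left(-33\right) = 99$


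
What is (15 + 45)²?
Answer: 3600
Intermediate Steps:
(15 + 45)² = 60² = 3600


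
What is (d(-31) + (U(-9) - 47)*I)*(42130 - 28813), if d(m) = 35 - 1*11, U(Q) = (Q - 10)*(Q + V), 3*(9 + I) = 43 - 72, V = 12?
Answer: 26172344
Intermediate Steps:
I = -56/3 (I = -9 + (43 - 72)/3 = -9 + (⅓)*(-29) = -9 - 29/3 = -56/3 ≈ -18.667)
U(Q) = (-10 + Q)*(12 + Q) (U(Q) = (Q - 10)*(Q + 12) = (-10 + Q)*(12 + Q))
d(m) = 24 (d(m) = 35 - 11 = 24)
(d(-31) + (U(-9) - 47)*I)*(42130 - 28813) = (24 + ((-120 + (-9)² + 2*(-9)) - 47)*(-56/3))*(42130 - 28813) = (24 + ((-120 + 81 - 18) - 47)*(-56/3))*13317 = (24 + (-57 - 47)*(-56/3))*13317 = (24 - 104*(-56/3))*13317 = (24 + 5824/3)*13317 = (5896/3)*13317 = 26172344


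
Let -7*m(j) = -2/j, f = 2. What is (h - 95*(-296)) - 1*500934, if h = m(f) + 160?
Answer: -3308577/7 ≈ -4.7265e+5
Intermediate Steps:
m(j) = 2/(7*j) (m(j) = -(-2)/(7*j) = 2/(7*j))
h = 1121/7 (h = (2/7)/2 + 160 = (2/7)*(½) + 160 = ⅐ + 160 = 1121/7 ≈ 160.14)
(h - 95*(-296)) - 1*500934 = (1121/7 - 95*(-296)) - 1*500934 = (1121/7 + 28120) - 500934 = 197961/7 - 500934 = -3308577/7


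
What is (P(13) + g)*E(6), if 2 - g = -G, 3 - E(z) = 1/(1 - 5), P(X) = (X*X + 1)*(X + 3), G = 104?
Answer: 18369/2 ≈ 9184.5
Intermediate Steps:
P(X) = (1 + X²)*(3 + X) (P(X) = (X² + 1)*(3 + X) = (1 + X²)*(3 + X))
E(z) = 13/4 (E(z) = 3 - 1/(1 - 5) = 3 - 1/(-4) = 3 - 1*(-¼) = 3 + ¼ = 13/4)
g = 106 (g = 2 - (-1)*104 = 2 - 1*(-104) = 2 + 104 = 106)
(P(13) + g)*E(6) = ((3 + 13 + 13³ + 3*13²) + 106)*(13/4) = ((3 + 13 + 2197 + 3*169) + 106)*(13/4) = ((3 + 13 + 2197 + 507) + 106)*(13/4) = (2720 + 106)*(13/4) = 2826*(13/4) = 18369/2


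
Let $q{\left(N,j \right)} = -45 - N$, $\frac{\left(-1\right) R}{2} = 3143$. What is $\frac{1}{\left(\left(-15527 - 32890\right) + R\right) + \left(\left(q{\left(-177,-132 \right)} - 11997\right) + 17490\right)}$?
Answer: $- \frac{1}{49078} \approx -2.0376 \cdot 10^{-5}$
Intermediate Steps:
$R = -6286$ ($R = \left(-2\right) 3143 = -6286$)
$\frac{1}{\left(\left(-15527 - 32890\right) + R\right) + \left(\left(q{\left(-177,-132 \right)} - 11997\right) + 17490\right)} = \frac{1}{\left(\left(-15527 - 32890\right) - 6286\right) + \left(\left(\left(-45 - -177\right) - 11997\right) + 17490\right)} = \frac{1}{\left(-48417 - 6286\right) + \left(\left(\left(-45 + 177\right) - 11997\right) + 17490\right)} = \frac{1}{-54703 + \left(\left(132 - 11997\right) + 17490\right)} = \frac{1}{-54703 + \left(-11865 + 17490\right)} = \frac{1}{-54703 + 5625} = \frac{1}{-49078} = - \frac{1}{49078}$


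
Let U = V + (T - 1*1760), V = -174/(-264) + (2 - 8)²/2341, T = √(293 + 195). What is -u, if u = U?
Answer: 181217567/103004 - 2*√122 ≈ 1737.2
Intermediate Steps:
T = 2*√122 (T = √488 = 2*√122 ≈ 22.091)
V = 69473/103004 (V = -174*(-1/264) + (-6)²*(1/2341) = 29/44 + 36*(1/2341) = 29/44 + 36/2341 = 69473/103004 ≈ 0.67447)
U = -181217567/103004 + 2*√122 (U = 69473/103004 + (2*√122 - 1*1760) = 69473/103004 + (2*√122 - 1760) = 69473/103004 + (-1760 + 2*√122) = -181217567/103004 + 2*√122 ≈ -1737.2)
u = -181217567/103004 + 2*√122 ≈ -1737.2
-u = -(-181217567/103004 + 2*√122) = 181217567/103004 - 2*√122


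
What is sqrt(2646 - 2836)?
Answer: I*sqrt(190) ≈ 13.784*I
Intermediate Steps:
sqrt(2646 - 2836) = sqrt(-190) = I*sqrt(190)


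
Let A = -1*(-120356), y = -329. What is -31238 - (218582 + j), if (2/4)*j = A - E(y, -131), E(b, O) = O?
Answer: -490794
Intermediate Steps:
A = 120356
j = 240974 (j = 2*(120356 - 1*(-131)) = 2*(120356 + 131) = 2*120487 = 240974)
-31238 - (218582 + j) = -31238 - (218582 + 240974) = -31238 - 1*459556 = -31238 - 459556 = -490794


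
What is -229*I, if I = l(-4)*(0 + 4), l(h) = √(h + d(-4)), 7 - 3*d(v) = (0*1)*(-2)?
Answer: -916*I*√15/3 ≈ -1182.6*I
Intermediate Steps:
d(v) = 7/3 (d(v) = 7/3 - 0*1*(-2)/3 = 7/3 - 0*(-2) = 7/3 - ⅓*0 = 7/3 + 0 = 7/3)
l(h) = √(7/3 + h) (l(h) = √(h + 7/3) = √(7/3 + h))
I = 4*I*√15/3 (I = (√(21 + 9*(-4))/3)*(0 + 4) = (√(21 - 36)/3)*4 = (√(-15)/3)*4 = ((I*√15)/3)*4 = (I*√15/3)*4 = 4*I*√15/3 ≈ 5.164*I)
-229*I = -916*I*√15/3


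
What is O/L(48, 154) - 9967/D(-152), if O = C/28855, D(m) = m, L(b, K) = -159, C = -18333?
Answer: 15243611477/232455880 ≈ 65.576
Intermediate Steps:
O = -18333/28855 ≈ -0.63535
O/L(48, 154) - 9967/D(-152) = -18333/28855/(-159) - 9967/(-152) = -18333/28855*(-1/159) - 9967*(-1/152) = 6111/1529315 + 9967/152 = 15243611477/232455880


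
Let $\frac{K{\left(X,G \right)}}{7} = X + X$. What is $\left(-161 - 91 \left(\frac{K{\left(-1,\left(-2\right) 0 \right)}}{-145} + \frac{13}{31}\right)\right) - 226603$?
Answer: $- \frac{1019515209}{4495} \approx -2.2681 \cdot 10^{5}$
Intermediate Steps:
$K{\left(X,G \right)} = 14 X$ ($K{\left(X,G \right)} = 7 \left(X + X\right) = 7 \cdot 2 X = 14 X$)
$\left(-161 - 91 \left(\frac{K{\left(-1,\left(-2\right) 0 \right)}}{-145} + \frac{13}{31}\right)\right) - 226603 = \left(-161 - 91 \left(\frac{14 \left(-1\right)}{-145} + \frac{13}{31}\right)\right) - 226603 = \left(-161 - 91 \left(\left(-14\right) \left(- \frac{1}{145}\right) + 13 \cdot \frac{1}{31}\right)\right) - 226603 = \left(-161 - 91 \left(\frac{14}{145} + \frac{13}{31}\right)\right) - 226603 = \left(-161 - \frac{211029}{4495}\right) - 226603 = - \frac{934724}{4495} - 226603 = - \frac{1019515209}{4495}$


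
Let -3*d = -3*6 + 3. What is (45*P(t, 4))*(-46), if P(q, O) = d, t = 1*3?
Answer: -10350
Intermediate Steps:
d = 5 (d = -(-3*6 + 3)/3 = -(-18 + 3)/3 = -1/3*(-15) = 5)
t = 3
P(q, O) = 5
(45*P(t, 4))*(-46) = (45*5)*(-46) = 225*(-46) = -10350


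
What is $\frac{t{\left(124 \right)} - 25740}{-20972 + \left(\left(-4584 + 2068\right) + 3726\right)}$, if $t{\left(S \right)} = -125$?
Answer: $\frac{25865}{19762} \approx 1.3088$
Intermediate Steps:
$\frac{t{\left(124 \right)} - 25740}{-20972 + \left(\left(-4584 + 2068\right) + 3726\right)} = \frac{-125 - 25740}{-20972 + \left(\left(-4584 + 2068\right) + 3726\right)} = - \frac{25865}{-20972 + \left(-2516 + 3726\right)} = - \frac{25865}{-20972 + 1210} = - \frac{25865}{-19762} = \left(-25865\right) \left(- \frac{1}{19762}\right) = \frac{25865}{19762}$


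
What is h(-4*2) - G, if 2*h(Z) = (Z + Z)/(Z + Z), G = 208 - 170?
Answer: -75/2 ≈ -37.500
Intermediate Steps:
G = 38
h(Z) = ½ (h(Z) = ((Z + Z)/(Z + Z))/2 = ((2*Z)/((2*Z)))/2 = ((2*Z)*(1/(2*Z)))/2 = (½)*1 = ½)
h(-4*2) - G = ½ - 1*38 = ½ - 38 = -75/2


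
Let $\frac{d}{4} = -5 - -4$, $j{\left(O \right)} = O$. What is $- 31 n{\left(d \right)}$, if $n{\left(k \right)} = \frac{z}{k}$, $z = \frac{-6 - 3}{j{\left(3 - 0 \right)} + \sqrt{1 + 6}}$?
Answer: $- \frac{837}{8} + \frac{279 \sqrt{7}}{8} \approx -12.354$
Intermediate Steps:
$d = -4$ ($d = 4 \left(-5 - -4\right) = 4 \left(-5 + 4\right) = 4 \left(-1\right) = -4$)
$z = - \frac{9}{3 + \sqrt{7}}$ ($z = \frac{-6 - 3}{\left(3 - 0\right) + \sqrt{1 + 6}} = - \frac{9}{\left(3 + 0\right) + \sqrt{7}} = - \frac{9}{3 + \sqrt{7}} \approx -1.5941$)
$n{\left(k \right)} = \frac{- \frac{27}{2} + \frac{9 \sqrt{7}}{2}}{k}$
$- 31 n{\left(d \right)} = - 31 \frac{9 \left(-3 + \sqrt{7}\right)}{2 \left(-4\right)} = - 31 \cdot \frac{9}{2} \left(- \frac{1}{4}\right) \left(-3 + \sqrt{7}\right) = - 31 \left(\frac{27}{8} - \frac{9 \sqrt{7}}{8}\right) = - \frac{837}{8} + \frac{279 \sqrt{7}}{8}$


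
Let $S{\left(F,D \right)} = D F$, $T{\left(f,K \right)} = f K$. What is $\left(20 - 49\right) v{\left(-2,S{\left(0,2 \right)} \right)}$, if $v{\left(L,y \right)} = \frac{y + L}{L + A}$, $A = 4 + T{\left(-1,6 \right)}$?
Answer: $- \frac{29}{2} \approx -14.5$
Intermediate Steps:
$T{\left(f,K \right)} = K f$
$A = -2$ ($A = 4 + 6 \left(-1\right) = 4 - 6 = -2$)
$v{\left(L,y \right)} = \frac{L + y}{-2 + L}$ ($v{\left(L,y \right)} = \frac{y + L}{L - 2} = \frac{L + y}{-2 + L}$)
$\left(20 - 49\right) v{\left(-2,S{\left(0,2 \right)} \right)} = \left(20 - 49\right) \frac{-2 + 2 \cdot 0}{-2 - 2} = - 29 \frac{-2 + 0}{-4} = - 29 \left(\left(- \frac{1}{4}\right) \left(-2\right)\right) = \left(-29\right) \frac{1}{2} = - \frac{29}{2}$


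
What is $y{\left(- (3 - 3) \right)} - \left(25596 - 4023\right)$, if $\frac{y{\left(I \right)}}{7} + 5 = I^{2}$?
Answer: $-21608$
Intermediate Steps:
$y{\left(I \right)} = -35 + 7 I^{2}$
$y{\left(- (3 - 3) \right)} - \left(25596 - 4023\right) = \left(-35 + 7 \left(- (3 - 3)\right)^{2}\right) - \left(25596 - 4023\right) = \left(-35 + 7 \left(\left(-1\right) 0\right)^{2}\right) - 21573 = \left(-35 + 7 \cdot 0^{2}\right) - 21573 = \left(-35 + 7 \cdot 0\right) - 21573 = \left(-35 + 0\right) - 21573 = -35 - 21573 = -21608$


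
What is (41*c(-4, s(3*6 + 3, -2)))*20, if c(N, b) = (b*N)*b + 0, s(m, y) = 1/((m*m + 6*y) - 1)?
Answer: -205/11449 ≈ -0.017906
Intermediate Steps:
s(m, y) = 1/(-1 + m**2 + 6*y) (s(m, y) = 1/((m**2 + 6*y) - 1) = 1/(-1 + m**2 + 6*y))
c(N, b) = N*b**2 (c(N, b) = (N*b)*b + 0 = N*b**2 + 0 = N*b**2)
(41*c(-4, s(3*6 + 3, -2)))*20 = (41*(-4/(-1 + (3*6 + 3)**2 + 6*(-2))**2))*20 = (41*(-4/(-1 + (18 + 3)**2 - 12)**2))*20 = (41*(-4/(-1 + 21**2 - 12)**2))*20 = (41*(-4/(-1 + 441 - 12)**2))*20 = (41*(-4*(1/428)**2))*20 = (41*(-4*1/183184))*20 = (41*(-1/45796))*20 = -41/45796*20 = -205/11449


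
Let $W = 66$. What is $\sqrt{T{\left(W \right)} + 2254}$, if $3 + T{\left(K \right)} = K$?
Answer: $\sqrt{2317} \approx 48.135$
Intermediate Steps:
$T{\left(K \right)} = -3 + K$
$\sqrt{T{\left(W \right)} + 2254} = \sqrt{\left(-3 + 66\right) + 2254} = \sqrt{63 + 2254} = \sqrt{2317}$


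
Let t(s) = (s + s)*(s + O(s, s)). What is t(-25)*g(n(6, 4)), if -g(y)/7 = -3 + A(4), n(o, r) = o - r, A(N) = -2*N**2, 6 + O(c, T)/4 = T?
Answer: 1825250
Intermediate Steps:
O(c, T) = -24 + 4*T
g(y) = 245 (g(y) = -7*(-3 - 2*4**2) = -7*(-3 - 2*16) = -7*(-3 - 32) = -7*(-35) = 245)
t(s) = 2*s*(-24 + 5*s) (t(s) = (s + s)*(s + (-24 + 4*s)) = (2*s)*(-24 + 5*s) = 2*s*(-24 + 5*s))
t(-25)*g(n(6, 4)) = (2*(-25)*(-24 + 5*(-25)))*245 = (2*(-25)*(-24 - 125))*245 = (2*(-25)*(-149))*245 = 7450*245 = 1825250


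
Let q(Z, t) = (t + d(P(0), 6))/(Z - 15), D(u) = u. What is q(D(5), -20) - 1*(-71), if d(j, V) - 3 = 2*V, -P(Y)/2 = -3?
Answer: 143/2 ≈ 71.500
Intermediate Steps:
P(Y) = 6 (P(Y) = -2*(-3) = 6)
d(j, V) = 3 + 2*V
q(Z, t) = (15 + t)/(-15 + Z) (q(Z, t) = (t + (3 + 2*6))/(Z - 15) = (t + (3 + 12))/(-15 + Z) = (t + 15)/(-15 + Z) = (15 + t)/(-15 + Z))
q(D(5), -20) - 1*(-71) = (15 - 20)/(-15 + 5) - 1*(-71) = -5/(-10) + 71 = -⅒*(-5) + 71 = ½ + 71 = 143/2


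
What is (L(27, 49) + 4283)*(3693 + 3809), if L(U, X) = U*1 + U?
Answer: 32536174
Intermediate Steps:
L(U, X) = 2*U (L(U, X) = U + U = 2*U)
(L(27, 49) + 4283)*(3693 + 3809) = (2*27 + 4283)*(3693 + 3809) = (54 + 4283)*7502 = 4337*7502 = 32536174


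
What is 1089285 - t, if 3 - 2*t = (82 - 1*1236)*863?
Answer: 1182665/2 ≈ 5.9133e+5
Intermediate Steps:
t = 995905/2 (t = 3/2 - (82 - 1*1236)*863/2 = 3/2 - (82 - 1236)*863/2 = 3/2 - (-577)*863 = 3/2 - ½*(-995902) = 3/2 + 497951 = 995905/2 ≈ 4.9795e+5)
1089285 - t = 1089285 - 1*995905/2 = 1089285 - 995905/2 = 1182665/2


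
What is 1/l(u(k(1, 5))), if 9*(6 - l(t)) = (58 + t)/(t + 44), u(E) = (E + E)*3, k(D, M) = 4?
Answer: 306/1795 ≈ 0.17047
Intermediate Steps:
u(E) = 6*E (u(E) = (2*E)*3 = 6*E)
l(t) = 6 - (58 + t)/(9*(44 + t)) (l(t) = 6 - (58 + t)/(9*(t + 44)) = 6 - (58 + t)/(9*(44 + t)))
1/l(u(k(1, 5))) = 1/((2318 + 53*(6*4))/(9*(44 + 6*4))) = 1/((2318 + 53*24)/(9*(44 + 24))) = 1/((⅑)*(2318 + 1272)/68) = 1/((⅑)*(1/68)*3590) = 1/(1795/306) = 306/1795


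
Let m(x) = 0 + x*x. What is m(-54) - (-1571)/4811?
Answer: 14030447/4811 ≈ 2916.3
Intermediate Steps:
m(x) = x² (m(x) = 0 + x² = x²)
m(-54) - (-1571)/4811 = (-54)² - (-1571)/4811 = 2916 - (-1571)/4811 = 2916 - 1*(-1571/4811) = 2916 + 1571/4811 = 14030447/4811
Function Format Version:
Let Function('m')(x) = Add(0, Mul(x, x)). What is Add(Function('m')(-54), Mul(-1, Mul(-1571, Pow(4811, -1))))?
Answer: Rational(14030447, 4811) ≈ 2916.3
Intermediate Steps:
Function('m')(x) = Pow(x, 2) (Function('m')(x) = Add(0, Pow(x, 2)) = Pow(x, 2))
Add(Function('m')(-54), Mul(-1, Mul(-1571, Pow(4811, -1)))) = Add(Pow(-54, 2), Mul(-1, Mul(-1571, Pow(4811, -1)))) = Add(2916, Mul(-1, Mul(-1571, Rational(1, 4811)))) = Add(2916, Mul(-1, Rational(-1571, 4811))) = Add(2916, Rational(1571, 4811)) = Rational(14030447, 4811)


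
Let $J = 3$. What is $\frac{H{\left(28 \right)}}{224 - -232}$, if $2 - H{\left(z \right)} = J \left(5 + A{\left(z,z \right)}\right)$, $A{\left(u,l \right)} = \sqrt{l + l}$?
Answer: $- \frac{13}{456} - \frac{\sqrt{14}}{76} \approx -0.077741$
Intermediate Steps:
$A{\left(u,l \right)} = \sqrt{2} \sqrt{l}$ ($A{\left(u,l \right)} = \sqrt{2 l} = \sqrt{2} \sqrt{l}$)
$H{\left(z \right)} = -13 - 3 \sqrt{2} \sqrt{z}$ ($H{\left(z \right)} = 2 - 3 \left(5 + \sqrt{2} \sqrt{z}\right) = 2 - \left(15 + 3 \sqrt{2} \sqrt{z}\right) = -13 - 3 \sqrt{2} \sqrt{z}$)
$\frac{H{\left(28 \right)}}{224 - -232} = \frac{-13 - 3 \sqrt{2} \sqrt{28}}{224 - -232} = \frac{-13 - 3 \sqrt{2} \cdot 2 \sqrt{7}}{224 + 232} = \frac{-13 - 6 \sqrt{14}}{456} = \left(-13 - 6 \sqrt{14}\right) \frac{1}{456} = - \frac{13}{456} - \frac{\sqrt{14}}{76}$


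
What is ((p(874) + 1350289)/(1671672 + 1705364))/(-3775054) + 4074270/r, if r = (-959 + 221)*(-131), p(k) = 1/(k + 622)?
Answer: 12950573673576434351095/307303041958626597312 ≈ 42.143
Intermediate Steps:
p(k) = 1/(622 + k)
r = 96678 (r = -738*(-131) = 96678)
((p(874) + 1350289)/(1671672 + 1705364))/(-3775054) + 4074270/r = ((1/(622 + 874) + 1350289)/(1671672 + 1705364))/(-3775054) + 4074270/96678 = ((1/1496 + 1350289)/3377036)*(-1/3775054) + 4074270*(1/96678) = ((1/1496 + 1350289)*(1/3377036))*(-1/3775054) + 679045/16113 = ((2020032345/1496)*(1/3377036))*(-1/3775054) + 679045/16113 = (2020032345/5052045856)*(-1/3775054) + 679045/16113 = -2020032345/19071745916876224 + 679045/16113 = 12950573673576434351095/307303041958626597312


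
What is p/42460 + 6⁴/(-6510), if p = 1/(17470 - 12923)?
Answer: -8340434567/41895239540 ≈ -0.19908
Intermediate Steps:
p = 1/4547 ≈ 0.00021993
p/42460 + 6⁴/(-6510) = (1/4547)/42460 + 6⁴/(-6510) = (1/4547)*(1/42460) + 1296*(-1/6510) = 1/193065620 - 216/1085 = -8340434567/41895239540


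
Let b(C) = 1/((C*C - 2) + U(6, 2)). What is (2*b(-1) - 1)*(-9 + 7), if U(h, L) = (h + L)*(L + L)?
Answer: 58/31 ≈ 1.8710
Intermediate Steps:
U(h, L) = 2*L*(L + h) (U(h, L) = (L + h)*(2*L) = 2*L*(L + h))
b(C) = 1/(30 + C²) (b(C) = 1/((C*C - 2) + 2*2*(2 + 6)) = 1/((C² - 2) + 2*2*8) = 1/((-2 + C²) + 32) = 1/(30 + C²))
(2*b(-1) - 1)*(-9 + 7) = (2/(30 + (-1)²) - 1)*(-9 + 7) = (2/(30 + 1) - 1)*(-2) = (2/31 - 1)*(-2) = -29/31*(-2) = 58/31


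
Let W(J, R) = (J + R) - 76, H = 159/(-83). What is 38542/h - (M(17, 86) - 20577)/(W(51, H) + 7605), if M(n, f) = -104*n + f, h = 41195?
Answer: 14335689231/3701553185 ≈ 3.8729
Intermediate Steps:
H = -159/83 (H = 159*(-1/83) = -159/83 ≈ -1.9157)
M(n, f) = f - 104*n
W(J, R) = -76 + J + R
38542/h - (M(17, 86) - 20577)/(W(51, H) + 7605) = 38542/41195 - ((86 - 104*17) - 20577)/((-76 + 51 - 159/83) + 7605) = 38542*(1/41195) - ((86 - 1768) - 20577)/(-2234/83 + 7605) = 5506/5885 - (-1682 - 20577)/628981/83 = 5506/5885 - (-22259)*83/628981 = 5506/5885 - 1*(-1847497/628981) = 5506/5885 + 1847497/628981 = 14335689231/3701553185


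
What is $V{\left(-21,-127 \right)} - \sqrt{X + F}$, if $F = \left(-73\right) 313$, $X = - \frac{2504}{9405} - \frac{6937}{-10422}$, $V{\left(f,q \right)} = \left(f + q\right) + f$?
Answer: $-169 - \frac{i \sqrt{301128468809077470}}{3630330} \approx -169.0 - 151.16 i$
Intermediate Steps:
$V{\left(f,q \right)} = q + 2 f$
$X = \frac{4349533}{10890990}$ ($X = \left(-2504\right) \frac{1}{9405} - - \frac{6937}{10422} = - \frac{2504}{9405} + \frac{6937}{10422} = \frac{4349533}{10890990} \approx 0.39937$)
$F = -22849$
$V{\left(-21,-127 \right)} - \sqrt{X + F} = \left(-127 + 2 \left(-21\right)\right) - \sqrt{\frac{4349533}{10890990} - 22849} = \left(-127 - 42\right) - \sqrt{- \frac{248843880977}{10890990}} = -169 - \frac{i \sqrt{301128468809077470}}{3630330}$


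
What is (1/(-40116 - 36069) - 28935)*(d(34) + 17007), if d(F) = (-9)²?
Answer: -12556336311296/25395 ≈ -4.9444e+8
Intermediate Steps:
d(F) = 81
(1/(-40116 - 36069) - 28935)*(d(34) + 17007) = (1/(-40116 - 36069) - 28935)*(81 + 17007) = (1/(-76185) - 28935)*17088 = (-1/76185 - 28935)*17088 = -2204412976/76185*17088 = -12556336311296/25395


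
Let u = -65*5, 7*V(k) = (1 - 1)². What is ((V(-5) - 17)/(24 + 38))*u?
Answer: 5525/62 ≈ 89.113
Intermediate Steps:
V(k) = 0 (V(k) = (1 - 1)²/7 = (⅐)*0² = (⅐)*0 = 0)
u = -325
((V(-5) - 17)/(24 + 38))*u = ((0 - 17)/(24 + 38))*(-325) = -17/62*(-325) = 5525/62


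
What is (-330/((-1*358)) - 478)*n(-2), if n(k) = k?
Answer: 170794/179 ≈ 954.16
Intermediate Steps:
(-330/((-1*358)) - 478)*n(-2) = (-330/((-1*358)) - 478)*(-2) = (-330/(-358) - 478)*(-2) = (-330*(-1/358) - 478)*(-2) = (165/179 - 478)*(-2) = -85397/179*(-2) = 170794/179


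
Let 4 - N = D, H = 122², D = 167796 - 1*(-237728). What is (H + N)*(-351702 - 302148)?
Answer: 255417348600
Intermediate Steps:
D = 405524 (D = 167796 + 237728 = 405524)
H = 14884
N = -405520 (N = 4 - 1*405524 = 4 - 405524 = -405520)
(H + N)*(-351702 - 302148) = (14884 - 405520)*(-351702 - 302148) = -390636*(-653850) = 255417348600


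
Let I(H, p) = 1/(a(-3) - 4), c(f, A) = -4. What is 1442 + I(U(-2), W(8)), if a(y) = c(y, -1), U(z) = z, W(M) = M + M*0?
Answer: 11535/8 ≈ 1441.9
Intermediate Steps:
W(M) = M (W(M) = M + 0 = M)
a(y) = -4
I(H, p) = -⅛ (I(H, p) = 1/(-4 - 4) = 1/(-8) = -⅛)
1442 + I(U(-2), W(8)) = 1442 - ⅛ = 11535/8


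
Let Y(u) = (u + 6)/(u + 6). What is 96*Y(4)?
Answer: 96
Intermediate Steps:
Y(u) = 1 (Y(u) = (6 + u)/(6 + u) = 1)
96*Y(4) = 96*1 = 96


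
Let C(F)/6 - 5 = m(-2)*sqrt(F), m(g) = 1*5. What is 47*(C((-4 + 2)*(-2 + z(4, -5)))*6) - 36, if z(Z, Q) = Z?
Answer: 8424 + 16920*I ≈ 8424.0 + 16920.0*I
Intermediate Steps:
m(g) = 5
C(F) = 30 + 30*sqrt(F) (C(F) = 30 + 6*(5*sqrt(F)) = 30 + 30*sqrt(F))
47*(C((-4 + 2)*(-2 + z(4, -5)))*6) - 36 = 47*((30 + 30*sqrt((-4 + 2)*(-2 + 4)))*6) - 36 = 47*((30 + 30*sqrt(-2*2))*6) - 36 = 47*((30 + 30*sqrt(-4))*6) - 36 = 47*((30 + 30*(2*I))*6) - 36 = 47*((30 + 60*I)*6) - 36 = 47*(180 + 360*I) - 36 = (8460 + 16920*I) - 36 = 8424 + 16920*I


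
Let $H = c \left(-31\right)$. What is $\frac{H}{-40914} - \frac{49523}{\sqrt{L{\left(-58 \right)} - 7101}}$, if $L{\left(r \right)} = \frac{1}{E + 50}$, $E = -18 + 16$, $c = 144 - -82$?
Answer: $\frac{3503}{20457} + \frac{198092 i \sqrt{1022541}}{340847} \approx 0.17124 + 587.69 i$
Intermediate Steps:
$c = 226$ ($c = 144 + 82 = 226$)
$E = -2$
$L{\left(r \right)} = \frac{1}{48}$ ($L{\left(r \right)} = \frac{1}{-2 + 50} = \frac{1}{48}$)
$H = -7006$ ($H = 226 \left(-31\right) = -7006$)
$\frac{H}{-40914} - \frac{49523}{\sqrt{L{\left(-58 \right)} - 7101}} = - \frac{7006}{-40914} - \frac{49523}{\sqrt{\frac{1}{48} - 7101}} = \left(-7006\right) \left(- \frac{1}{40914}\right) - \frac{49523}{\sqrt{- \frac{340847}{48}}} = \frac{3503}{20457} - \frac{49523}{\frac{1}{12} i \sqrt{1022541}} = \frac{3503}{20457} - 49523 \left(- \frac{4 i \sqrt{1022541}}{340847}\right) = \frac{3503}{20457} + \frac{198092 i \sqrt{1022541}}{340847}$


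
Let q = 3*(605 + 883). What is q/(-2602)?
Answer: -2232/1301 ≈ -1.7156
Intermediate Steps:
q = 4464 (q = 3*1488 = 4464)
q/(-2602) = 4464/(-2602) = 4464*(-1/2602) = -2232/1301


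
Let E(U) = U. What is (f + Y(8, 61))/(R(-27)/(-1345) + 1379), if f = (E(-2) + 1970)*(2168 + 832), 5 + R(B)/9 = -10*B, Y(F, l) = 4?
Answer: 794088538/185237 ≈ 4286.9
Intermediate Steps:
R(B) = -45 - 90*B (R(B) = -45 + 9*(-10*B) = -45 - 90*B)
f = 5904000 (f = (-2 + 1970)*(2168 + 832) = 1968*3000 = 5904000)
(f + Y(8, 61))/(R(-27)/(-1345) + 1379) = (5904000 + 4)/((-45 - 90*(-27))/(-1345) + 1379) = 5904004/((-45 + 2430)*(-1/1345) + 1379) = 5904004/(2385*(-1/1345) + 1379) = 5904004/(-477/269 + 1379) = 5904004/(370474/269) = 5904004*(269/370474) = 794088538/185237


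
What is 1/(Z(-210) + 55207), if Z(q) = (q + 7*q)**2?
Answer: 1/2877607 ≈ 3.4751e-7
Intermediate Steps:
Z(q) = 64*q**2 (Z(q) = (8*q)**2 = 64*q**2)
1/(Z(-210) + 55207) = 1/(64*(-210)**2 + 55207) = 1/(64*44100 + 55207) = 1/(2822400 + 55207) = 1/2877607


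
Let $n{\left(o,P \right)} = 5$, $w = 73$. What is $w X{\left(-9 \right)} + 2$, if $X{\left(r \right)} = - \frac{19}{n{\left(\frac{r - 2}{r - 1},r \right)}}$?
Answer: $- \frac{1377}{5} \approx -275.4$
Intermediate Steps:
$X{\left(r \right)} = - \frac{19}{5}$
$w X{\left(-9 \right)} + 2 = 73 \left(- \frac{19}{5}\right) + 2 = - \frac{1387}{5} + 2 = - \frac{1377}{5}$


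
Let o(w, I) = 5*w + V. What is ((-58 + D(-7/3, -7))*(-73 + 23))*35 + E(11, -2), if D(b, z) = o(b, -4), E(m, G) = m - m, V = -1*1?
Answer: 371000/3 ≈ 1.2367e+5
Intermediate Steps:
V = -1
E(m, G) = 0
o(w, I) = -1 + 5*w (o(w, I) = 5*w - 1 = -1 + 5*w)
D(b, z) = -1 + 5*b
((-58 + D(-7/3, -7))*(-73 + 23))*35 + E(11, -2) = ((-58 + (-1 + 5*(-7/3)))*(-73 + 23))*35 + 0 = ((-58 + (-1 + 5*(-7*⅓)))*(-50))*35 + 0 = ((-58 + (-1 + 5*(-7/3)))*(-50))*35 + 0 = ((-58 + (-1 - 35/3))*(-50))*35 + 0 = ((-58 - 38/3)*(-50))*35 + 0 = -212/3*(-50)*35 + 0 = (10600/3)*35 + 0 = 371000/3 + 0 = 371000/3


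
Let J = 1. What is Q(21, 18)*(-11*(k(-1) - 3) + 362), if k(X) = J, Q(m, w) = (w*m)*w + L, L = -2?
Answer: 2611968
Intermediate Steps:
Q(m, w) = -2 + m*w² (Q(m, w) = (w*m)*w - 2 = (m*w)*w - 2 = m*w² - 2 = -2 + m*w²)
k(X) = 1
Q(21, 18)*(-11*(k(-1) - 3) + 362) = (-2 + 21*18²)*(-11*(1 - 3) + 362) = (-2 + 21*324)*(-11*(-2) + 362) = (-2 + 6804)*(22 + 362) = 6802*384 = 2611968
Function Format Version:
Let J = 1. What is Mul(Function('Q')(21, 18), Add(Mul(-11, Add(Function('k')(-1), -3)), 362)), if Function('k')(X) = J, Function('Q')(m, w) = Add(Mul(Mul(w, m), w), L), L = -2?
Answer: 2611968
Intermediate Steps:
Function('Q')(m, w) = Add(-2, Mul(m, Pow(w, 2))) (Function('Q')(m, w) = Add(Mul(Mul(w, m), w), -2) = Add(Mul(Mul(m, w), w), -2) = Add(Mul(m, Pow(w, 2)), -2) = Add(-2, Mul(m, Pow(w, 2))))
Function('k')(X) = 1
Mul(Function('Q')(21, 18), Add(Mul(-11, Add(Function('k')(-1), -3)), 362)) = Mul(Add(-2, Mul(21, Pow(18, 2))), Add(Mul(-11, Add(1, -3)), 362)) = Mul(Add(-2, Mul(21, 324)), Add(Mul(-11, -2), 362)) = Mul(Add(-2, 6804), Add(22, 362)) = Mul(6802, 384) = 2611968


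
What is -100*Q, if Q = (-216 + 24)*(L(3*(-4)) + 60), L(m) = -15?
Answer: 864000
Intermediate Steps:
Q = -8640 (Q = (-216 + 24)*(-15 + 60) = -192*45 = -8640)
-100*Q = -100*(-8640) = 864000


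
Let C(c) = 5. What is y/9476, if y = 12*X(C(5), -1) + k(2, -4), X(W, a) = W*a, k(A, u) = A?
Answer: -29/4738 ≈ -0.0061207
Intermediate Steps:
y = -58 (y = 12*(5*(-1)) + 2 = 12*(-5) + 2 = -60 + 2 = -58)
y/9476 = -58/9476 = -58*1/9476 = -29/4738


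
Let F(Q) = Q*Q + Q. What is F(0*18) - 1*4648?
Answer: -4648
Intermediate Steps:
F(Q) = Q + Q² (F(Q) = Q² + Q = Q + Q²)
F(0*18) - 1*4648 = (0*18)*(1 + 0*18) - 1*4648 = 0*(1 + 0) - 4648 = 0*1 - 4648 = 0 - 4648 = -4648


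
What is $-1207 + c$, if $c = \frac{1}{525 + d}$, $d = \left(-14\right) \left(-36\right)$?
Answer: $- \frac{1242002}{1029} \approx -1207.0$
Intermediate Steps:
$d = 504$
$c = \frac{1}{1029}$ ($c = \frac{1}{525 + 504} = \frac{1}{1029} \approx 0.00097182$)
$-1207 + c = -1207 + \frac{1}{1029} = - \frac{1242002}{1029}$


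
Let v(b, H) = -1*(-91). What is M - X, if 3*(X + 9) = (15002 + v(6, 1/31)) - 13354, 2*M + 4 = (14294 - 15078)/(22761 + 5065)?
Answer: -23903122/41739 ≈ -572.68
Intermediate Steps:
v(b, H) = 91
M = -28022/13913 (M = -2 + ((14294 - 15078)/(22761 + 5065))/2 = -2 + (-784/27826)/2 = -2 + (-784*1/27826)/2 = -2 + (1/2)*(-392/13913) = -2 - 196/13913 = -28022/13913 ≈ -2.0141)
X = 1712/3 (X = -9 + ((15002 + 91) - 13354)/3 = -9 + (15093 - 13354)/3 = -9 + (1/3)*1739 = -9 + 1739/3 = 1712/3 ≈ 570.67)
M - X = -28022/13913 - 1*1712/3 = -28022/13913 - 1712/3 = -23903122/41739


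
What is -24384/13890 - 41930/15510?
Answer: -16010059/3590565 ≈ -4.4589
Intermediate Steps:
-24384/13890 - 41930/15510 = -24384*1/13890 - 41930*1/15510 = -4064/2315 - 4193/1551 = -16010059/3590565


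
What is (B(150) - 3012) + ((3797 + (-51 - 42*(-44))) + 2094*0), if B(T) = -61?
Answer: 2521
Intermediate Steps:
(B(150) - 3012) + ((3797 + (-51 - 42*(-44))) + 2094*0) = (-61 - 3012) + ((3797 + (-51 - 42*(-44))) + 2094*0) = -3073 + ((3797 + (-51 + 1848)) + 0) = -3073 + ((3797 + 1797) + 0) = -3073 + (5594 + 0) = -3073 + 5594 = 2521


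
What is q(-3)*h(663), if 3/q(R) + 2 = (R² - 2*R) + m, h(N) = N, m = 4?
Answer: 117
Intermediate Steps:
q(R) = 3/(2 + R² - 2*R) (q(R) = 3/(-2 + ((R² - 2*R) + 4)) = 3/(-2 + (4 + R² - 2*R)) = 3/(2 + R² - 2*R))
q(-3)*h(663) = (3/(2 + (-3)² - 2*(-3)))*663 = (3/(2 + 9 + 6))*663 = (3/17)*663 = 117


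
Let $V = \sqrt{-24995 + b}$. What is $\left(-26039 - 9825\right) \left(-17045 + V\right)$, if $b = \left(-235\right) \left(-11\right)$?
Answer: $611301880 - 107592 i \sqrt{2490} \approx 6.113 \cdot 10^{8} - 5.3688 \cdot 10^{6} i$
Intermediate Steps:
$b = 2585$
$V = 3 i \sqrt{2490}$ ($V = \sqrt{-24995 + 2585} = \sqrt{-22410} = 3 i \sqrt{2490} \approx 149.7 i$)
$\left(-26039 - 9825\right) \left(-17045 + V\right) = \left(-26039 - 9825\right) \left(-17045 + 3 i \sqrt{2490}\right) = - 35864 \left(-17045 + 3 i \sqrt{2490}\right) = 611301880 - 107592 i \sqrt{2490}$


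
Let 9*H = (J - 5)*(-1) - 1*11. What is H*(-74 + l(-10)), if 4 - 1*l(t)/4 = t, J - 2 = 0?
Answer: 16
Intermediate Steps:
J = 2 (J = 2 + 0 = 2)
l(t) = 16 - 4*t
H = -8/9 (H = ((2 - 5)*(-1) - 1*11)/9 = (-3*(-1) - 11)/9 = (3 - 11)/9 = (⅑)*(-8) = -8/9 ≈ -0.88889)
H*(-74 + l(-10)) = -8*(-74 + (16 - 4*(-10)))/9 = -8*(-74 + (16 + 40))/9 = -8*(-74 + 56)/9 = -8/9*(-18) = 16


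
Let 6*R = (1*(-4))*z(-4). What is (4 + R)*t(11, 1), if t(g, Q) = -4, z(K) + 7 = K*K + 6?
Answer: 24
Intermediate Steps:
z(K) = -1 + K**2 (z(K) = -7 + (K*K + 6) = -7 + (K**2 + 6) = -7 + (6 + K**2) = -1 + K**2)
R = -10 (R = ((1*(-4))*(-1 + (-4)**2))/6 = (-4*(-1 + 16))/6 = (-4*15)/6 = (1/6)*(-60) = -10)
(4 + R)*t(11, 1) = (4 - 10)*(-4) = -6*(-4) = 24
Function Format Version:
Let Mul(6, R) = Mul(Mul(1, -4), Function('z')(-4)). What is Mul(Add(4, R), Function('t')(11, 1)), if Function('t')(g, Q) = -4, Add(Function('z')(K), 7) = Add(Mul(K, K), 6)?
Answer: 24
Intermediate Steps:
Function('z')(K) = Add(-1, Pow(K, 2)) (Function('z')(K) = Add(-7, Add(Mul(K, K), 6)) = Add(-7, Add(Pow(K, 2), 6)) = Add(-7, Add(6, Pow(K, 2))) = Add(-1, Pow(K, 2)))
R = -10 (R = Mul(Rational(1, 6), Mul(Mul(1, -4), Add(-1, Pow(-4, 2)))) = Mul(Rational(1, 6), Mul(-4, Add(-1, 16))) = Mul(Rational(1, 6), Mul(-4, 15)) = Mul(Rational(1, 6), -60) = -10)
Mul(Add(4, R), Function('t')(11, 1)) = Mul(Add(4, -10), -4) = Mul(-6, -4) = 24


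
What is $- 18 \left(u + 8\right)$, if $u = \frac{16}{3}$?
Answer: $-240$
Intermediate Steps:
$u = \frac{16}{3}$ ($u = 16 \cdot \frac{1}{3} = \frac{16}{3} \approx 5.3333$)
$- 18 \left(u + 8\right) = - 18 \left(\frac{16}{3} + 8\right) = \left(-18\right) \frac{40}{3} = -240$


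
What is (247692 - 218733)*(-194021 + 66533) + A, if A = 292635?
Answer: -3691632357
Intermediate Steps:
(247692 - 218733)*(-194021 + 66533) + A = (247692 - 218733)*(-194021 + 66533) + 292635 = 28959*(-127488) + 292635 = -3691924992 + 292635 = -3691632357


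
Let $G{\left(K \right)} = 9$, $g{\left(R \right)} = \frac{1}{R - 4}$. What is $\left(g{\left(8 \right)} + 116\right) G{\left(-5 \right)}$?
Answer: $\frac{4185}{4} \approx 1046.3$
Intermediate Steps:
$g{\left(R \right)} = \frac{1}{-4 + R}$
$\left(g{\left(8 \right)} + 116\right) G{\left(-5 \right)} = \left(\frac{1}{-4 + 8} + 116\right) 9 = \left(\frac{1}{4} + 116\right) 9 = \frac{465}{4} \cdot 9 = \frac{4185}{4}$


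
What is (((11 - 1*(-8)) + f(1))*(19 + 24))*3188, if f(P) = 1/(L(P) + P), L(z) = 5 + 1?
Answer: 18369256/7 ≈ 2.6242e+6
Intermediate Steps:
L(z) = 6
f(P) = 1/(6 + P)
(((11 - 1*(-8)) + f(1))*(19 + 24))*3188 = (((11 - 1*(-8)) + 1/(6 + 1))*(19 + 24))*3188 = (((11 + 8) + 1/7)*43)*3188 = ((19 + ⅐)*43)*3188 = ((134/7)*43)*3188 = (5762/7)*3188 = 18369256/7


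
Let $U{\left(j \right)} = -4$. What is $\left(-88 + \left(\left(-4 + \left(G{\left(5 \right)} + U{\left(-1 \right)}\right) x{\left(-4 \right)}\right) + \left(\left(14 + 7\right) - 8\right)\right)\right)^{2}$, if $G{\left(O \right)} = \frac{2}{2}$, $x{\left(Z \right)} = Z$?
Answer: $4489$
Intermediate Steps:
$G{\left(O \right)} = 1$ ($G{\left(O \right)} = 2 \cdot \frac{1}{2} = 1$)
$\left(-88 + \left(\left(-4 + \left(G{\left(5 \right)} + U{\left(-1 \right)}\right) x{\left(-4 \right)}\right) + \left(\left(14 + 7\right) - 8\right)\right)\right)^{2} = \left(-88 + \left(\left(-4 + \left(1 - 4\right) \left(-4\right)\right) + \left(\left(14 + 7\right) - 8\right)\right)\right)^{2} = \left(-88 + \left(\left(-4 - -12\right) + \left(21 - 8\right)\right)\right)^{2} = \left(-88 + \left(\left(-4 + 12\right) + 13\right)\right)^{2} = \left(-88 + \left(8 + 13\right)\right)^{2} = \left(-88 + 21\right)^{2} = \left(-67\right)^{2} = 4489$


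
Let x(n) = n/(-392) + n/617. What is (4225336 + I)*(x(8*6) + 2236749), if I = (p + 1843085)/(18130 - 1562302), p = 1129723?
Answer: 1186075329520111209474/125497183 ≈ 9.4510e+12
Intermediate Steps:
x(n) = -225*n/241864 (x(n) = n*(-1/392) + n*(1/617) = -n/392 + n/617 = -225*n/241864)
I = -247734/128681 (I = (1129723 + 1843085)/(18130 - 1562302) = 2972808/(-1544172) = 2972808*(-1/1544172) = -247734/128681 ≈ -1.9252)
(4225336 + I)*(x(8*6) + 2236749) = (4225336 - 247734/128681)*(-225*6/30233 + 2236749) = 543720214082*(-225/241864*48 + 2236749)/128681 = 543720214082*(-1350/30233 + 2236749)/128681 = (543720214082/128681)*(67623631167/30233) = 1186075329520111209474/125497183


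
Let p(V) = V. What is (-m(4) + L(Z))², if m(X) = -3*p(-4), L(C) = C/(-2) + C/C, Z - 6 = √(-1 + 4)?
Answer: (28 + √3)²/4 ≈ 221.00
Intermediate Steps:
Z = 6 + √3 (Z = 6 + √(-1 + 4) = 6 + √3 ≈ 7.7320)
L(C) = 1 - C/2 (L(C) = C*(-½) + 1 = -C/2 + 1 = 1 - C/2)
m(X) = 12 (m(X) = -3*(-4) = 12)
(-m(4) + L(Z))² = (-1*12 + (1 - (6 + √3)/2))² = (-12 + (1 + (-3 - √3/2)))² = (-12 + (-2 - √3/2))² = (-14 - √3/2)²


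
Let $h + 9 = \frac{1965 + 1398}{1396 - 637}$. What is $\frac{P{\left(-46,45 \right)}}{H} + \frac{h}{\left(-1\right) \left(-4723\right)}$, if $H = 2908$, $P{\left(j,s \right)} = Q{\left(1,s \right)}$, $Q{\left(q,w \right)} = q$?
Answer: $- \frac{2166729}{3474824452} \approx -0.00062355$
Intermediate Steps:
$P{\left(j,s \right)} = 1$
$h = - \frac{1156}{253}$ ($h = -9 + \frac{1965 + 1398}{1396 - 637} = -9 + \frac{3363}{759} = -9 + 3363 \cdot \frac{1}{759} = -9 + \frac{1121}{253} = - \frac{1156}{253} \approx -4.5692$)
$\frac{P{\left(-46,45 \right)}}{H} + \frac{h}{\left(-1\right) \left(-4723\right)} = 1 \cdot \frac{1}{2908} - \frac{1156}{253 \left(\left(-1\right) \left(-4723\right)\right)} = 1 \cdot \frac{1}{2908} - \frac{1156}{253 \cdot 4723} = \frac{1}{2908} - \frac{1156}{1194919} = - \frac{2166729}{3474824452}$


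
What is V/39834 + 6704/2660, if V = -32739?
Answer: 14996783/8829870 ≈ 1.6984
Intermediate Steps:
V/39834 + 6704/2660 = -32739/39834 + 6704/2660 = -32739*1/39834 + 6704*(1/2660) = -10913/13278 + 1676/665 = 14996783/8829870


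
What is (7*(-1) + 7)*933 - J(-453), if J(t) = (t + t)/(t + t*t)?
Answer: 1/226 ≈ 0.0044248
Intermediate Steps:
J(t) = 2*t/(t + t²) (J(t) = (2*t)/(t + t²) = 2*t/(t + t²))
(7*(-1) + 7)*933 - J(-453) = (7*(-1) + 7)*933 - 2/(1 - 453) = (-7 + 7)*933 - 2/(-452) = 0*933 - 2*(-1)/452 = 0 - 1*(-1/226) = 0 + 1/226 = 1/226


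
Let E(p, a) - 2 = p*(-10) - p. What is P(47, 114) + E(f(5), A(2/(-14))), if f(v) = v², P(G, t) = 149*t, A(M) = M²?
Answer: 16713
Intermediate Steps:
E(p, a) = 2 - 11*p (E(p, a) = 2 + (p*(-10) - p) = 2 + (-10*p - p) = 2 - 11*p)
P(47, 114) + E(f(5), A(2/(-14))) = 149*114 + (2 - 11*5²) = 16986 + (2 - 11*25) = 16986 + (2 - 275) = 16986 - 273 = 16713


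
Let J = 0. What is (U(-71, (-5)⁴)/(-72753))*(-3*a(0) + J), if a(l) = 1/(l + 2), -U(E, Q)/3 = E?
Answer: 213/48502 ≈ 0.0043916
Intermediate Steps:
U(E, Q) = -3*E
a(l) = 1/(2 + l)
(U(-71, (-5)⁴)/(-72753))*(-3*a(0) + J) = (-3*(-71)/(-72753))*(-3/(2 + 0) + 0) = (213*(-1/72753))*(-3/2 + 0) = -71*(-3*½ + 0)/24251 = -71*(-3/2 + 0)/24251 = -71/24251*(-3/2) = 213/48502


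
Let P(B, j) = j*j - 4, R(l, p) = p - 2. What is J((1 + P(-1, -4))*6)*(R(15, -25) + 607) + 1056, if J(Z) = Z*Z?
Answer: 3529776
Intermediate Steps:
R(l, p) = -2 + p
P(B, j) = -4 + j² (P(B, j) = j² - 4 = -4 + j²)
J(Z) = Z²
J((1 + P(-1, -4))*6)*(R(15, -25) + 607) + 1056 = ((1 + (-4 + (-4)²))*6)²*((-2 - 25) + 607) + 1056 = ((1 + (-4 + 16))*6)²*(-27 + 607) + 1056 = ((1 + 12)*6)²*580 + 1056 = (13*6)²*580 + 1056 = 78²*580 + 1056 = 6084*580 + 1056 = 3528720 + 1056 = 3529776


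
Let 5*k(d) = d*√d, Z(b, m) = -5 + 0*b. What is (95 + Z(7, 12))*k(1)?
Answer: 18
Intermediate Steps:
Z(b, m) = -5 (Z(b, m) = -5 + 0 = -5)
k(d) = d^(3/2)/5 (k(d) = (d*√d)/5 = d^(3/2)/5)
(95 + Z(7, 12))*k(1) = (95 - 5)*(1^(3/2)/5) = 90*((⅕)*1) = 90*(⅕) = 18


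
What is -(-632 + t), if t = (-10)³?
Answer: 1632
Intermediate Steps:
t = -1000
-(-632 + t) = -(-632 - 1000) = -1*(-1632) = 1632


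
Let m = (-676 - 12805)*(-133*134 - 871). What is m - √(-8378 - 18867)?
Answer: 252000333 - I*√27245 ≈ 2.52e+8 - 165.06*I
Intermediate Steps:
m = 252000333 (m = -13481*(-17822 - 871) = -13481*(-18693) = 252000333)
m - √(-8378 - 18867) = 252000333 - √(-8378 - 18867) = 252000333 - √(-27245) = 252000333 - I*√27245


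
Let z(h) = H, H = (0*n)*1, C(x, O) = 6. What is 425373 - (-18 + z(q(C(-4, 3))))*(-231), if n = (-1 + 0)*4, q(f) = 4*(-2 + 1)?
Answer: 421215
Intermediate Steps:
q(f) = -4 (q(f) = 4*(-1) = -4)
n = -4 (n = -1*4 = -4)
H = 0 (H = (0*(-4))*1 = 0*1 = 0)
z(h) = 0
425373 - (-18 + z(q(C(-4, 3))))*(-231) = 425373 - (-18 + 0)*(-231) = 425373 - (-18)*(-231) = 425373 - 1*4158 = 425373 - 4158 = 421215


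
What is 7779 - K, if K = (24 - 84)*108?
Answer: 14259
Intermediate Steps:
K = -6480 (K = -60*108 = -6480)
7779 - K = 7779 - 1*(-6480) = 7779 + 6480 = 14259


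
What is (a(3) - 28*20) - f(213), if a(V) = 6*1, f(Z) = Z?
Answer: -767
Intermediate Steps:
a(V) = 6
(a(3) - 28*20) - f(213) = (6 - 28*20) - 1*213 = (6 - 560) - 213 = -554 - 213 = -767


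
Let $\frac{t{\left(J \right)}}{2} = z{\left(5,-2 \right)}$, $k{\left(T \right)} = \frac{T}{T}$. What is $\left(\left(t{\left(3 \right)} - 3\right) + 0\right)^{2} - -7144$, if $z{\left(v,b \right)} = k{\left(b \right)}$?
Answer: $7145$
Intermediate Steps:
$k{\left(T \right)} = 1$
$z{\left(v,b \right)} = 1$
$t{\left(J \right)} = 2$ ($t{\left(J \right)} = 2 \cdot 1 = 2$)
$\left(\left(t{\left(3 \right)} - 3\right) + 0\right)^{2} - -7144 = \left(\left(2 - 3\right) + 0\right)^{2} - -7144 = \left(\left(2 - 3\right) + 0\right)^{2} + 7144 = \left(-1 + 0\right)^{2} + 7144 = \left(-1\right)^{2} + 7144 = 1 + 7144 = 7145$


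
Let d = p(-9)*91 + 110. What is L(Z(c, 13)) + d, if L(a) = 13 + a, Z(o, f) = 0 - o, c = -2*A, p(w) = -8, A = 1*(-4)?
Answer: -613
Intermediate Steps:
A = -4
c = 8 (c = -2*(-4) = 8)
Z(o, f) = -o
d = -618 (d = -8*91 + 110 = -728 + 110 = -618)
L(Z(c, 13)) + d = (13 - 1*8) - 618 = (13 - 8) - 618 = 5 - 618 = -613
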